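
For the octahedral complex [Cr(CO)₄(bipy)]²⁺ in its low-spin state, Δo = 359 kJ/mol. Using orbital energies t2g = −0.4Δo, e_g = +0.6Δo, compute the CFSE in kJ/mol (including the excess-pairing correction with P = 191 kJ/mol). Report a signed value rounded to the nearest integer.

Ligand charges: 4×(+0) from CO and 1×(+0) from bipy sum to +0; with overall charge +2, Cr is +2.
Cr sits in group 6; removing 2 electrons leaves Cr²⁺ with 6 − 2 = 4 d electrons.
Electron filling gives t2g^4 e_g^0.
CFSE(orbital) = 4×(-0.4Δo) + 0×(0.6Δo) = -1.6Δo; with Δo = 359 kJ/mol that is -574 kJ/mol.
High-spin d⁴ would be t2g^3 e_g^1 with 0 pairs; low-spin has 1, so 1 excess pair costs +1P = +191 kJ/mol.
Net CFSE = -574 + 191 = -383 kJ/mol.

-383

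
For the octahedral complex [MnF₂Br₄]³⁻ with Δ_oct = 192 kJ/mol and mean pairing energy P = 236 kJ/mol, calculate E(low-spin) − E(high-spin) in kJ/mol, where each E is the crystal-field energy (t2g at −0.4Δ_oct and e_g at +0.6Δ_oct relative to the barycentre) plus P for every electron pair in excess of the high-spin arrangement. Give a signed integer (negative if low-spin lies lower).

44

Ligand charges: 2×(-1) from F⁻ and 4×(-1) from Br⁻ sum to -6; with overall charge -3, Mn is +3.
Mn³⁺: group 7, so d-count = 7 − 3 = 4.
High-spin: t2g^3 e_g^1, CFSE = -0.6Δ_oct = -115 kJ/mol.
Low-spin: t2g^4 e_g^0, orbital CFSE = -1.6Δ_oct = -307 kJ/mol; plus 1 excess pair × P = +236 kJ/mol; total -71 kJ/mol.
The difference is -71 − (-115) = 44 kJ/mol, so high-spin lies lower.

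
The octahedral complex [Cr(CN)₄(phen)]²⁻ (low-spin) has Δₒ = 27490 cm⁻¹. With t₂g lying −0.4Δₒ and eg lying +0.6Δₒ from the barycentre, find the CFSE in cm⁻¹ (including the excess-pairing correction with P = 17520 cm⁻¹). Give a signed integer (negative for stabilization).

-26464

Ligand charges: 4×(-1) from CN⁻ and 1×(+0) from phen sum to -4; with overall charge -2, Cr is +2.
Group 6 minus oxidation state +2 gives a d⁴ configuration for Cr²⁺.
Electron filling gives t₂g⁴ eg⁰.
Orbital CFSE = 4(-0.4) + 0(0.6) = -1.6Δₒ = -1.6 × 27490 = -43984 cm⁻¹.
Pairing penalty: 1 pair vs 0 in the high-spin reference → 1 extra × P = 17520 cm⁻¹.
Net CFSE = -43984 + 17520 = -26464 cm⁻¹.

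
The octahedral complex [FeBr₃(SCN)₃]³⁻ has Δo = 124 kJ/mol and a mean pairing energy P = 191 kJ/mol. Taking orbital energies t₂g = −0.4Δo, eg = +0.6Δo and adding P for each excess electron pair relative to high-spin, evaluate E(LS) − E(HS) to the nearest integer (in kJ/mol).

Ligand charges: 3×(-1) from Br⁻ and 3×(-1) from SCN⁻ sum to -6; with overall charge -3, Fe is +3.
Fe sits in group 8; removing 3 electrons leaves Fe³⁺ with 8 − 3 = 5 d electrons.
In the high-spin limit (t₂g³ eg²) the orbital term is 0.0Δo = 0 kJ/mol, with no excess pairing.
Low-spin: t₂g⁵ eg⁰, orbital CFSE = -2.0Δo = -248 kJ/mol; plus 2 excess pairs × P = +382 kJ/mol; total 134 kJ/mol.
Thus E(LS) − E(HS) = 134 kJ/mol.

134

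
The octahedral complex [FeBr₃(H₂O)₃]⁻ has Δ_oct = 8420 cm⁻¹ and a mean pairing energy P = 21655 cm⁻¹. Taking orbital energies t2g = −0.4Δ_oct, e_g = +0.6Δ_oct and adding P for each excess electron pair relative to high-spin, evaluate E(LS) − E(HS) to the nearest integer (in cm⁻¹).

26470

Ligand charges: 3×(-1) from Br⁻ and 3×(+0) from H₂O sum to -3; with overall charge -1, Fe is +2.
Fe is in group 8, so Fe²⁺ is d⁶ (8 − 2 = 6).
In the high-spin limit (t2g^4 e_g^2) the orbital term is -0.4Δ_oct = -3368 cm⁻¹, with no excess pairing.
Low-spin t2g^6 e_g^0 gives -2.4Δ_oct = -20208 cm⁻¹, but forming 2 extra pairs costs 2P = 43310 cm⁻¹, so E(LS) = -20208 + 43310 = 23102 cm⁻¹.
Thus E(LS) − E(HS) = 26470 cm⁻¹.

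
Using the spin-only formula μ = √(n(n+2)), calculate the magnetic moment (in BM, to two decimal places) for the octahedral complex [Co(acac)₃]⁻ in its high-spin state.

Each acac⁻ contributes -1; 3 × (-1) = -3. With overall charge -1, Co is in the +2 oxidation state.
Co sits in group 9; removing 2 electrons leaves Co²⁺ with 9 − 2 = 7 d electrons.
Configuration: t2g^5 e_g^2 → 3 unpaired electrons.
μ(spin-only) = √[3(3+2)] = √15 ≈ 3.87 BM.

3.87 BM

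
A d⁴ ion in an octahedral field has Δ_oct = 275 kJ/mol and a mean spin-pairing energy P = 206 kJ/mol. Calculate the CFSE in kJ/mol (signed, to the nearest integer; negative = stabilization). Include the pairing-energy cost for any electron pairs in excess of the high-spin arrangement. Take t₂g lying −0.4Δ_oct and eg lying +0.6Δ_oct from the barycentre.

-234

Here Δ_oct > P (275 > 206), so the low-spin state is favoured.
Filling d⁴ accordingly: t₂g⁴ eg⁰.
Orbital CFSE = -1.6Δ_oct = -1.6 × 275 = -440 kJ/mol.
Excess pairs vs high-spin: 1 − 0 = 1; pairing cost = +206 kJ/mol.
Net CFSE = -440 + 206 = -234 kJ/mol.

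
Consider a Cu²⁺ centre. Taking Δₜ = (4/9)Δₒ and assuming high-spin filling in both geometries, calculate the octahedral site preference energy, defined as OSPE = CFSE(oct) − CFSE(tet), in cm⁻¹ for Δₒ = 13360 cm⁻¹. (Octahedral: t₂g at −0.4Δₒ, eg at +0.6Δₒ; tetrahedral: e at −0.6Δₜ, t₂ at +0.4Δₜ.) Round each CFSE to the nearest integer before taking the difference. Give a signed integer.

-5641

Cu sits in group 11; removing 2 electrons leaves Cu²⁺ with 11 − 2 = 9 d electrons.
Octahedral high-spin t2g^6 e_g^3: CFSE = -0.6 × 13360 = -8016 cm⁻¹.
Tetrahedral: e^4 t2^5, CFSE = 4(−0.6) + 5(+0.4) = -0.4Δₜ = -0.4 × (4/9) × 13360 = -2375 cm⁻¹.
OSPE = CFSE(oct) − CFSE(tet) = -8016 − (-2375) = -5641 cm⁻¹.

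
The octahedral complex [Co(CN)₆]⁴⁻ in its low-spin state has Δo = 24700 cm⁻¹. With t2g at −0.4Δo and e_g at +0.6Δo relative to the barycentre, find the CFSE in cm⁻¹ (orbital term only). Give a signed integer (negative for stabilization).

-44460

Each CN⁻ contributes -1; 6 × (-1) = -6. With overall charge -4, Co is in the +2 oxidation state.
Co is in group 9, so Co²⁺ is d⁷ (9 − 2 = 7).
Electron filling gives t2g^6 e_g^1.
CFSE(orbital) = 6×(-0.4Δo) + 1×(0.6Δo) = -1.8Δo; with Δo = 24700 cm⁻¹ that is -44460 cm⁻¹.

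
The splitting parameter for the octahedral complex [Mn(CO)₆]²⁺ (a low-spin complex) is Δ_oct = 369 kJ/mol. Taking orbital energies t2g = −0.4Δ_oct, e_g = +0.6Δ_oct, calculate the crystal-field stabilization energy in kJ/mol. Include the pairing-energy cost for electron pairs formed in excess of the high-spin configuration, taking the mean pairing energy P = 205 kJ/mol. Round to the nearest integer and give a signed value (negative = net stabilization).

-328

CO is neutral, so the +2 overall charge sits on Mn: oxidation state +2.
Mn²⁺: group 7, so d-count = 7 − 2 = 5.
Configuration: t2g^5 e_g^0.
Orbital CFSE = 5(-0.4) + 0(0.6) = -2.0Δ_oct = -2.0 × 369 = -738 kJ/mol.
Relative to high-spin t2g^3 e_g^2 (0 paired), the low-spin configuration has 2 additional pairs, contributing +2 × 205 = +410 kJ/mol.
Combining: -738 + 410 = -328 kJ/mol.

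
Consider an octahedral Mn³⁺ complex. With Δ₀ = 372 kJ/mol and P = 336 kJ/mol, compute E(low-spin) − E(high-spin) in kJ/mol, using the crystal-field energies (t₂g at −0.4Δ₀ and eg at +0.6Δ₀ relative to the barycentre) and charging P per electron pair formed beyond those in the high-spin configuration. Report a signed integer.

Mn is in group 7, so Mn³⁺ is d⁴ (7 − 3 = 4).
High-spin: t₂g³ eg¹, CFSE = -0.6Δ₀ = -223 kJ/mol.
For low-spin the configuration is t₂g⁴ eg⁰: orbital energy -1.6 × 372 = -595 kJ/mol, and 1 additional pair relative to high-spin adds 336 kJ/mol, giving -259 kJ/mol.
E(LS) − E(HS) = -259 − (-223) = -36 kJ/mol.

-36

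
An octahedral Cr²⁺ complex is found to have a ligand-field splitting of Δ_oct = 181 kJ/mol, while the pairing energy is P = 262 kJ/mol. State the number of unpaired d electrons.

4

Cr²⁺: group 6, so d-count = 6 − 2 = 4.
With Δ_oct < P the complex is high-spin.
That gives t₂g³ eg¹.
Unpaired electrons: 4.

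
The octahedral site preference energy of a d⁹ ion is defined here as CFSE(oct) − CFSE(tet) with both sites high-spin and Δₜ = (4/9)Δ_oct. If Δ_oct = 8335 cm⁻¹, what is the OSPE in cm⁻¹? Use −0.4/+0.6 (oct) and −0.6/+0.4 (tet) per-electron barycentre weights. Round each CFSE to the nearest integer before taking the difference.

Octahedral (high-spin): t₂g⁶ eg³, CFSE = 6(−0.4) + 3(+0.6) = -0.6Δ_oct = -0.6 × 8335 = -5001 cm⁻¹.
Tetrahedral: e⁴ t₂⁵, CFSE = 4(−0.6) + 5(+0.4) = -0.4Δₜ = -0.4 × (4/9) × 8335 = -1482 cm⁻¹.
OSPE = -5001 − (-1482) = -3519 cm⁻¹.

-3519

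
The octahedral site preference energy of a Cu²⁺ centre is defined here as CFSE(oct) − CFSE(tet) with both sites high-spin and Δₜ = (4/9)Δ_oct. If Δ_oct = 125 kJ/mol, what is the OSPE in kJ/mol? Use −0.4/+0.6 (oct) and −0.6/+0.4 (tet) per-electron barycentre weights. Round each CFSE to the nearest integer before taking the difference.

-53

Cu sits in group 11; removing 2 electrons leaves Cu²⁺ with 11 − 2 = 9 d electrons.
Octahedral high-spin t2g^6 e_g^3: CFSE = -0.6 × 125 = -75 kJ/mol.
Tetrahedral: e^4 t2^5, CFSE = 4(−0.6) + 5(+0.4) = -0.4Δₜ = -0.4 × (4/9) × 125 = -22 kJ/mol.
OSPE = -75 − (-22) = -53 kJ/mol.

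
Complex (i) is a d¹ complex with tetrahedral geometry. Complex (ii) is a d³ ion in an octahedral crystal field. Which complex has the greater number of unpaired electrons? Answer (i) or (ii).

(i): Tetrahedral splitting is small, so the complex is high-spin; e¹ t₂⁰ → 1 unpaired.
(ii): t2g^3 e_g^0 → 3 unpaired.
So (ii) has more unpaired electrons.

(ii)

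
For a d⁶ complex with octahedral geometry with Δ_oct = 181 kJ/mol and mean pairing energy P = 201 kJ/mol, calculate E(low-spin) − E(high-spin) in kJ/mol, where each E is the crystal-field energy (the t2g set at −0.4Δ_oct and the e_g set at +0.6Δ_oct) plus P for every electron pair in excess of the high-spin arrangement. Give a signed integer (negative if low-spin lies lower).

High-spin d⁶ fills as t2g^4 e_g^2 with CFSE 4(−0.4) + 2(+0.6) = -0.4Δ_oct = -72 kJ/mol.
For low-spin the configuration is t2g^6 e_g^0: orbital energy -2.4 × 181 = -434 kJ/mol, and 2 additional pairs relative to high-spin add 402 kJ/mol, giving -32 kJ/mol.
Thus E(LS) − E(HS) = 40 kJ/mol.

40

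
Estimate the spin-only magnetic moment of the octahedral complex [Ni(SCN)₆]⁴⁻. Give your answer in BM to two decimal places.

Each SCN⁻ contributes -1; 6 × (-1) = -6. With overall charge -4, Ni is in the +2 oxidation state.
Group 10 minus oxidation state +2 gives a d⁸ configuration for Ni²⁺.
Configuration: t₂g⁶ eg² → 2 unpaired electrons.
μ(spin-only) = √[2(2+2)] = √8 ≈ 2.83 BM.

2.83 BM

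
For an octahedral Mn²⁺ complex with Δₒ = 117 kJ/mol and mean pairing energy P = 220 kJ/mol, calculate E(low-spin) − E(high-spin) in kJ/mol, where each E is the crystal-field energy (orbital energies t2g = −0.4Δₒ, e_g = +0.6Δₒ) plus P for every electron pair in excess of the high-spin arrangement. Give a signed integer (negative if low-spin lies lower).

206

Mn²⁺: group 7, so d-count = 7 − 2 = 5.
In the high-spin limit (t2g^3 e_g^2) the orbital term is 0.0Δₒ = 0 kJ/mol, with no excess pairing.
For low-spin the configuration is t2g^5 e_g^0: orbital energy -2.0 × 117 = -234 kJ/mol, and 2 additional pairs relative to high-spin add 440 kJ/mol, giving 206 kJ/mol.
Thus E(LS) − E(HS) = 206 kJ/mol.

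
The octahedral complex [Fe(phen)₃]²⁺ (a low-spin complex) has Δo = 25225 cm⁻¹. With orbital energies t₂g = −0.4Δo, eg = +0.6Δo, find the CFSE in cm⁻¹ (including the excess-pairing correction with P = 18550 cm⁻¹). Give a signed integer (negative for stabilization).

phen is neutral, so the +2 overall charge sits on Fe: oxidation state +2.
Fe sits in group 8; removing 2 electrons leaves Fe²⁺ with 8 − 2 = 6 d electrons.
Electron filling gives t₂g⁶ eg⁰.
The orbital stabilization is -2.4Δo = -2.4 × 25225 = -60540 cm⁻¹.
High-spin d⁶ would be t₂g⁴ eg² with 1 pair; low-spin has 3, so 2 excess pairs cost +2P = +37100 cm⁻¹.
Net CFSE = -60540 + 37100 = -23440 cm⁻¹.

-23440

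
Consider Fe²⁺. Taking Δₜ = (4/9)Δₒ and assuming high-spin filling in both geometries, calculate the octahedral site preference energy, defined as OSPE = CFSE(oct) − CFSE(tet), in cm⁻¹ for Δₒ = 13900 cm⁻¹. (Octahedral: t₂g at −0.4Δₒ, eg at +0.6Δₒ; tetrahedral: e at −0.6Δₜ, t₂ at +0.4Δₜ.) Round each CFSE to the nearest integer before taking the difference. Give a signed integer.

-1853

Fe²⁺: group 8, so d-count = 8 − 2 = 6.
Octahedral high-spin t₂g⁴ eg²: CFSE = -0.4 × 13900 = -5560 cm⁻¹.
In a tetrahedral site the filling is e³ t₂³: CFSE(tet) = -0.6Δₜ = -0.6 × (4/9)(13900) = -3707 cm⁻¹.
OSPE = CFSE(oct) − CFSE(tet) = -5560 − (-3707) = -1853 cm⁻¹.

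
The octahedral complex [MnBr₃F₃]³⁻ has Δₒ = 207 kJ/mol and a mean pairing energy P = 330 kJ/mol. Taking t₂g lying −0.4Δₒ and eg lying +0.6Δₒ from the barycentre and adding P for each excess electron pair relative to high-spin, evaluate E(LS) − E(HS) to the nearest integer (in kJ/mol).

123

Ligand charges: 3×(-1) from Br⁻ and 3×(-1) from F⁻ sum to -6; with overall charge -3, Mn is +3.
Mn is in group 7, so Mn³⁺ is d⁴ (7 − 3 = 4).
In the high-spin limit (t₂g³ eg¹) the orbital term is -0.6Δₒ = -124 kJ/mol, with no excess pairing.
Low-spin t₂g⁴ eg⁰ gives -1.6Δₒ = -331 kJ/mol, but forming 1 extra pair costs 1P = 330 kJ/mol, so E(LS) = -331 + 330 = -1 kJ/mol.
E(LS) − E(HS) = -1 − (-124) = 123 kJ/mol.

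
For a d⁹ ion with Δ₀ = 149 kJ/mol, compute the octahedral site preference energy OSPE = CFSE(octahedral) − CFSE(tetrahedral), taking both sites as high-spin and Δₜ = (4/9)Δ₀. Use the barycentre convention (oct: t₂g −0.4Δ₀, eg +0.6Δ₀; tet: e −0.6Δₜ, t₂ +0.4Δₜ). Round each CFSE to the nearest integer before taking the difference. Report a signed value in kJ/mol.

In an octahedral site d⁹ (HS) is t₂g⁶ eg³, giving CFSE(oct) = -0.6Δ₀ = -89 kJ/mol.
Tetrahedral e⁴ t₂⁵ gives -0.4Δₜ = -0.4 × (4/9) × 149 = -26 kJ/mol.
Subtracting, OSPE = -89 − (-26) = -63 kJ/mol.

-63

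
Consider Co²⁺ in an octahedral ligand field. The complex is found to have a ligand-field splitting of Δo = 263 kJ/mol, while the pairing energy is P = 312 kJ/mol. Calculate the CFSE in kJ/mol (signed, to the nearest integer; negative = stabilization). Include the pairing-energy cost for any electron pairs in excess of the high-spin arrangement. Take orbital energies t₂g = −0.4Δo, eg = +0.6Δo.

-210

Co is in group 9, so Co²⁺ is d⁷ (9 − 2 = 7).
Since Δo = 263 kJ/mol < P = 312 kJ/mol, the complex adopts the high-spin configuration.
Configuration: t₂g⁵ eg².
Orbital CFSE = -0.8Δo = -0.8 × 263 = -210 kJ/mol.
High-spin has no excess pairs, so no pairing correction applies.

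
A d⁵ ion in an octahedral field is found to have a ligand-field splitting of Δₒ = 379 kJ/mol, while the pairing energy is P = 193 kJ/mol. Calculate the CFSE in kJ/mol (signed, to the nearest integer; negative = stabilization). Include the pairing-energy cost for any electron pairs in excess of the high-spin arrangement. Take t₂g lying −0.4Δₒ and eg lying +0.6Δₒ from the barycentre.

Since Δₒ = 379 kJ/mol > P = 193 kJ/mol, the complex adopts the low-spin configuration.
That gives t₂g⁵ eg⁰.
Orbital CFSE = -2.0Δₒ = -2.0 × 379 = -758 kJ/mol.
Excess pairs vs high-spin: 2 − 0 = 2; pairing cost = +386 kJ/mol.
Net CFSE = -758 + 386 = -372 kJ/mol.

-372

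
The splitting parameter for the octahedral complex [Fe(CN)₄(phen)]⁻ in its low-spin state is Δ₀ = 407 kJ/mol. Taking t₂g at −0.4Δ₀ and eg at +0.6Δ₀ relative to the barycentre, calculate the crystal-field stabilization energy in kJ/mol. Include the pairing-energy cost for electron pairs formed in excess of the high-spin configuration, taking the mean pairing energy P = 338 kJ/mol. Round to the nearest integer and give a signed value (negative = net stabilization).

-138

Ligand charges: 4×(-1) from CN⁻ and 1×(+0) from phen sum to -4; with overall charge -1, Fe is +3.
Group 8 minus oxidation state +3 gives a d⁵ configuration for Fe³⁺.
The d⁵ electrons fill as t₂g⁵ eg⁰.
CFSE(orbital) = 5×(-0.4Δ₀) + 0×(0.6Δ₀) = -2.0Δ₀; with Δ₀ = 407 kJ/mol that is -814 kJ/mol.
Relative to high-spin t₂g³ eg² (0 paired), the low-spin configuration has 2 additional pairs, contributing +2 × 338 = +676 kJ/mol.
Net CFSE = -814 + 676 = -138 kJ/mol.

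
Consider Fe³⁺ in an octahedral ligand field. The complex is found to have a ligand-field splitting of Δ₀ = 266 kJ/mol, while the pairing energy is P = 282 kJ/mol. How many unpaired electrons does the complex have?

5

Fe is in group 8, so Fe³⁺ is d⁵ (8 − 3 = 5).
Since Δ₀ = 266 kJ/mol < P = 282 kJ/mol, the complex adopts the high-spin configuration.
Configuration: t₂g³ eg².
Unpaired electrons: 5.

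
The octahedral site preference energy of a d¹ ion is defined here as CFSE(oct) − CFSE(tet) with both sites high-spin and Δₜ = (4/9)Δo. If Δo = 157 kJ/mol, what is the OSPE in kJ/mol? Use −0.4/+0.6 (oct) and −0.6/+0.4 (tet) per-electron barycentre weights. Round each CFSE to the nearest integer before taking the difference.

-21

Octahedral (high-spin): t2g^1 e_g^0, CFSE = 1(−0.4) + 0(+0.6) = -0.4Δo = -0.4 × 157 = -63 kJ/mol.
Tetrahedral e^1 t2^0 gives -0.6Δₜ = -0.6 × (4/9) × 157 = -42 kJ/mol.
OSPE = -63 − (-42) = -21 kJ/mol.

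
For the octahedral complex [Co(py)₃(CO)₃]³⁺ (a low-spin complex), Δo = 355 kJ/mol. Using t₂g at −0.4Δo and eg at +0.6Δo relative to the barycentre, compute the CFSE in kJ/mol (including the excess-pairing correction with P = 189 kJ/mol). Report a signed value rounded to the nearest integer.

-474

Ligand charges: 3×(+0) from py and 3×(+0) from CO sum to +0; with overall charge +3, Co is +3.
Co sits in group 9; removing 3 electrons leaves Co³⁺ with 9 − 3 = 6 d electrons.
The d⁶ electrons fill as t₂g⁶ eg⁰.
Orbital CFSE = 6(-0.4) + 0(0.6) = -2.4Δo = -2.4 × 355 = -852 kJ/mol.
High-spin d⁶ would be t₂g⁴ eg² with 1 pair; low-spin has 3, so 2 excess pairs cost +2P = +378 kJ/mol.
Net CFSE = -852 + 378 = -474 kJ/mol.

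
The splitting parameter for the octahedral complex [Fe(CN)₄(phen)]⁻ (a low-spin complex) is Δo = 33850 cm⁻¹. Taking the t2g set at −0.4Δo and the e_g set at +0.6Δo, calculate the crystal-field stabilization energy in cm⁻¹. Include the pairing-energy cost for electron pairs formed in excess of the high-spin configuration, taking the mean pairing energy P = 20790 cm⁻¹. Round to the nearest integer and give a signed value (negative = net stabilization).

Ligand charges: 4×(-1) from CN⁻ and 1×(+0) from phen sum to -4; with overall charge -1, Fe is +3.
Fe³⁺: group 8, so d-count = 8 − 3 = 5.
Electron filling gives t2g^5 e_g^0.
CFSE(orbital) = 5×(-0.4Δo) + 0×(0.6Δo) = -2.0Δo; with Δo = 33850 cm⁻¹ that is -67700 cm⁻¹.
Relative to high-spin t2g^3 e_g^2 (0 paired), the low-spin configuration has 2 additional pairs, contributing +2 × 20790 = +41580 cm⁻¹.
Combining: -67700 + 41580 = -26120 cm⁻¹.

-26120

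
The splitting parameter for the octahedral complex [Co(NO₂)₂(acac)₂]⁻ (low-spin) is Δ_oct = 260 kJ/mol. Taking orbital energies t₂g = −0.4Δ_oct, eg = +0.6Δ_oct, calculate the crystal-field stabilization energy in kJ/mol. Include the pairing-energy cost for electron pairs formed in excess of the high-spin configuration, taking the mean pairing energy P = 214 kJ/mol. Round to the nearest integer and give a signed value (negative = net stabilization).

-196

Ligand charges: 2×(-1) from NO₂⁻ and 2×(-1) from acac⁻ sum to -4; with overall charge -1, Co is +3.
Co³⁺: group 9, so d-count = 9 − 3 = 6.
The d⁶ electrons fill as t₂g⁶ eg⁰.
CFSE(orbital) = 6×(-0.4Δ_oct) + 0×(0.6Δ_oct) = -2.4Δ_oct; with Δ_oct = 260 kJ/mol that is -624 kJ/mol.
Relative to high-spin t₂g⁴ eg² (1 paired), the low-spin configuration has 2 additional pairs, contributing +2 × 214 = +428 kJ/mol.
Net CFSE = -624 + 428 = -196 kJ/mol.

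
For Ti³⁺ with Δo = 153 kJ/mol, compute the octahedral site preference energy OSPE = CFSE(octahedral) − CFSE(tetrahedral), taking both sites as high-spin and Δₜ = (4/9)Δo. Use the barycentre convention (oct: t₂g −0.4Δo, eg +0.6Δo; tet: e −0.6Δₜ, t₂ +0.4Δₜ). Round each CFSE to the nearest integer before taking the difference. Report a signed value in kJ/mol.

-20

Ti³⁺: group 4, so d-count = 4 − 3 = 1.
In an octahedral site d¹ (HS) is t₂g¹ eg⁰, giving CFSE(oct) = -0.4Δo = -61 kJ/mol.
In a tetrahedral site the filling is e¹ t₂⁰: CFSE(tet) = -0.6Δₜ = -0.6 × (4/9)(153) = -41 kJ/mol.
Subtracting, OSPE = -61 − (-41) = -20 kJ/mol.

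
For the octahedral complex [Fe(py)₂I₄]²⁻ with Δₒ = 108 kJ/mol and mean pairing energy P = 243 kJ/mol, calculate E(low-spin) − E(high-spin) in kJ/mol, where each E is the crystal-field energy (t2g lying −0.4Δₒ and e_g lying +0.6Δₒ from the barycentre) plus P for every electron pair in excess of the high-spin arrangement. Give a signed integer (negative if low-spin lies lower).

Ligand charges: 2×(+0) from py and 4×(-1) from I⁻ sum to -4; with overall charge -2, Fe is +2.
Fe²⁺: group 8, so d-count = 8 − 2 = 6.
High-spin: t2g^4 e_g^2, CFSE = -0.4Δₒ = -43 kJ/mol.
Low-spin t2g^6 e_g^0 gives -2.4Δₒ = -259 kJ/mol, but forming 2 extra pairs costs 2P = 486 kJ/mol, so E(LS) = -259 + 486 = 227 kJ/mol.
E(LS) − E(HS) = 227 − (-43) = 270 kJ/mol.

270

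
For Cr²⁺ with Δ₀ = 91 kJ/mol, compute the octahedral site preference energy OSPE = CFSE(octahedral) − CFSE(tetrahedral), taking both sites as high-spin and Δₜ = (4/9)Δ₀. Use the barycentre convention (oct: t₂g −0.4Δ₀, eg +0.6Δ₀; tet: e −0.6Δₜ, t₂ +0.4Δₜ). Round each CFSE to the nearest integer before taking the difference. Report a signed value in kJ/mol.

Group 6 minus oxidation state +2 gives a d⁴ configuration for Cr²⁺.
Octahedral high-spin t₂g³ eg¹: CFSE = -0.6 × 91 = -55 kJ/mol.
Tetrahedral: e² t₂², CFSE = 2(−0.6) + 2(+0.4) = -0.4Δₜ = -0.4 × (4/9) × 91 = -16 kJ/mol.
OSPE = CFSE(oct) − CFSE(tet) = -55 − (-16) = -39 kJ/mol.

-39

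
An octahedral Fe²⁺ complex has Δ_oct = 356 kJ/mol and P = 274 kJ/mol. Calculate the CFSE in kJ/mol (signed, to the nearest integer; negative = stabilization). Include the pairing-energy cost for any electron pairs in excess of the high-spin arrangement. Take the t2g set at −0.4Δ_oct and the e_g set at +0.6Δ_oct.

Fe sits in group 8; removing 2 electrons leaves Fe²⁺ with 8 − 2 = 6 d electrons.
Since Δ_oct = 356 kJ/mol > P = 274 kJ/mol, the complex adopts the low-spin configuration.
That gives t2g^6 e_g^0.
Orbital CFSE = -2.4Δ_oct = -2.4 × 356 = -854 kJ/mol.
Excess pairs vs high-spin: 3 − 1 = 2; pairing cost = +548 kJ/mol.
Net CFSE = -854 + 548 = -306 kJ/mol.

-306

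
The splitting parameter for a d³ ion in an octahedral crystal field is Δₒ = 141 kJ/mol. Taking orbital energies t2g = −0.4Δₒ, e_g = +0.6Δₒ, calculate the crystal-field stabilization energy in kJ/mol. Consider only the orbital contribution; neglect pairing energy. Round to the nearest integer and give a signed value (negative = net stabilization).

The d³ electrons fill as t2g^3 e_g^0.
CFSE(orbital) = 3×(-0.4Δₒ) + 0×(0.6Δₒ) = -1.2Δₒ; with Δₒ = 141 kJ/mol that is -169 kJ/mol.

-169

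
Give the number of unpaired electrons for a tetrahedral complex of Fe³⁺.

5

Fe sits in group 8; removing 3 electrons leaves Fe³⁺ with 8 − 3 = 5 d electrons.
Tetrahedral fields are weak (Δₜ ≈ 4/9 Δₒ), so electrons fill high-spin.
Configuration: e² t₂³, giving 5 unpaired electrons.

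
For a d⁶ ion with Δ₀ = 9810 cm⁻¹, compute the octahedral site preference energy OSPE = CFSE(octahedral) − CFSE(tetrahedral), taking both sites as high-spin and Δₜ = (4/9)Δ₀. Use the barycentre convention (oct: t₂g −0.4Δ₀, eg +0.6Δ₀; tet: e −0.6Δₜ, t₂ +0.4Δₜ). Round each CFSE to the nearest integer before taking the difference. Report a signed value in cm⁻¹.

Octahedral (high-spin): t₂g⁴ eg², CFSE = 4(−0.4) + 2(+0.6) = -0.4Δ₀ = -0.4 × 9810 = -3924 cm⁻¹.
Tetrahedral e³ t₂³ gives -0.6Δₜ = -0.6 × (4/9) × 9810 = -2616 cm⁻¹.
OSPE = CFSE(oct) − CFSE(tet) = -3924 − (-2616) = -1308 cm⁻¹.

-1308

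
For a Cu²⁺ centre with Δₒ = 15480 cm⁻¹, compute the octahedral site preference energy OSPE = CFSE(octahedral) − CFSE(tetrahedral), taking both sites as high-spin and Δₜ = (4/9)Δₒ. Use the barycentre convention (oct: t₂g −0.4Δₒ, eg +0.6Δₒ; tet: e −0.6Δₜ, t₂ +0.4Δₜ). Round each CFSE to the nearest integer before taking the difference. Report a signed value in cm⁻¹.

Cu is in group 11, so Cu²⁺ is d⁹ (11 − 2 = 9).
In an octahedral site d⁹ (HS) is t2g^6 e_g^3, giving CFSE(oct) = -0.6Δₒ = -9288 cm⁻¹.
In a tetrahedral site the filling is e^4 t2^5: CFSE(tet) = -0.4Δₜ = -0.4 × (4/9)(15480) = -2752 cm⁻¹.
Subtracting, OSPE = -9288 − (-2752) = -6536 cm⁻¹.

-6536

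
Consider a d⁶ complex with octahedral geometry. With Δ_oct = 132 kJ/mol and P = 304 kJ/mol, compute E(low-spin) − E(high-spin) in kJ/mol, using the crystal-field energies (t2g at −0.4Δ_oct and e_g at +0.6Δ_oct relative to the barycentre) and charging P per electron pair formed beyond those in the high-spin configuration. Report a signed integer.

344

High-spin d⁶ fills as t2g^4 e_g^2 with CFSE 4(−0.4) + 2(+0.6) = -0.4Δ_oct = -53 kJ/mol.
Low-spin: t2g^6 e_g^0, orbital CFSE = -2.4Δ_oct = -317 kJ/mol; plus 2 excess pairs × P = +608 kJ/mol; total 291 kJ/mol.
Thus E(LS) − E(HS) = 344 kJ/mol.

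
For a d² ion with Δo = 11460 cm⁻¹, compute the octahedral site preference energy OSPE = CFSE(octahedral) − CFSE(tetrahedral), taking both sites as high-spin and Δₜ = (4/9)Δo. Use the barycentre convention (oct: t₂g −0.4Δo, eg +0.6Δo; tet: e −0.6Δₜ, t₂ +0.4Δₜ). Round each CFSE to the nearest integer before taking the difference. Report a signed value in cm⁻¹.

In an octahedral site d² (HS) is t₂g² eg⁰, giving CFSE(oct) = -0.8Δo = -9168 cm⁻¹.
Tetrahedral: e² t₂⁰, CFSE = 2(−0.6) + 0(+0.4) = -1.2Δₜ = -1.2 × (4/9) × 11460 = -6112 cm⁻¹.
OSPE = CFSE(oct) − CFSE(tet) = -9168 − (-6112) = -3056 cm⁻¹.

-3056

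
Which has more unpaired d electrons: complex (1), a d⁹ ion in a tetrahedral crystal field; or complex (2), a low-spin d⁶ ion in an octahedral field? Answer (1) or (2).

(1): Tetrahedral fields are weak (Δₜ ≈ 4/9 Δₒ), so electrons fill high-spin; e⁴ t₂⁵ → 1 unpaired.
(2): t₂g⁶ eg⁰ → 0 unpaired.
So (1) has more unpaired electrons.

(1)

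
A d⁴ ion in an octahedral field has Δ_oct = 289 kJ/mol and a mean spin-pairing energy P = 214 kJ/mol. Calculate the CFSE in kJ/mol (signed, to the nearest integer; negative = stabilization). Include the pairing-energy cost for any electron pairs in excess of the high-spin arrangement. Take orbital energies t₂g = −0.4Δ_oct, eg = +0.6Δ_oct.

-248

Since Δ_oct = 289 kJ/mol > P = 214 kJ/mol, the complex adopts the low-spin configuration.
Configuration: t₂g⁴ eg⁰.
Orbital CFSE = -1.6Δ_oct = -1.6 × 289 = -462 kJ/mol.
Excess pairs vs high-spin: 1 − 0 = 1; pairing cost = +214 kJ/mol.
Net CFSE = -462 + 214 = -248 kJ/mol.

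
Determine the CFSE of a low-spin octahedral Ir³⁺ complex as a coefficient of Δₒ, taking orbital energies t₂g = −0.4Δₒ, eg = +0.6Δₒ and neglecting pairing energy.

-2.4 Δₒ

Ir sits in group 9; removing 3 electrons leaves Ir³⁺ with 9 − 3 = 6 d electrons.
Configuration: t₂g⁶ eg⁰.
CFSE = 6(-0.4Δₒ) + 0(0.6Δₒ) = -2.4Δₒ + 0.0Δₒ = -2.4Δₒ.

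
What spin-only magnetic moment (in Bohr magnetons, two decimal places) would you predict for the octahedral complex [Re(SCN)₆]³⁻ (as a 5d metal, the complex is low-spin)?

Each SCN⁻ contributes -1; 6 × (-1) = -6. With overall charge -3, Re is in the +3 oxidation state.
Group 7 minus oxidation state +3 gives a d⁴ configuration for Re³⁺.
Configuration: t2g^4 e_g^0 → 2 unpaired electrons.
μ(spin-only) = √[2(2+2)] = √8 ≈ 2.83 Bohr magnetons.

2.83 Bohr magnetons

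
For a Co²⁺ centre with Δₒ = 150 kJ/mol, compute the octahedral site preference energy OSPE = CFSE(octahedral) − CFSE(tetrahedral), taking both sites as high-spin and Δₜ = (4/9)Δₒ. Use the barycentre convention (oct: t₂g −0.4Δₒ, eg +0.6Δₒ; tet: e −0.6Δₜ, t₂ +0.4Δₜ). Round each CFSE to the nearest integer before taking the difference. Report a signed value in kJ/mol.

-40

Co sits in group 9; removing 2 electrons leaves Co²⁺ with 9 − 2 = 7 d electrons.
Octahedral (high-spin): t₂g⁵ eg², CFSE = 5(−0.4) + 2(+0.6) = -0.8Δₒ = -0.8 × 150 = -120 kJ/mol.
Tetrahedral e⁴ t₂³ gives -1.2Δₜ = -1.2 × (4/9) × 150 = -80 kJ/mol.
OSPE = CFSE(oct) − CFSE(tet) = -120 − (-80) = -40 kJ/mol.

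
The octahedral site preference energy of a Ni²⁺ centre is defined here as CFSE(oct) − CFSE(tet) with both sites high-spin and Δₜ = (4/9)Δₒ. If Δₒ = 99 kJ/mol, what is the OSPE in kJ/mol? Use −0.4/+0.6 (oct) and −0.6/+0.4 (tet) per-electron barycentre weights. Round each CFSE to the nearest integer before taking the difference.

-84

Ni is in group 10, so Ni²⁺ is d⁸ (10 − 2 = 8).
Octahedral high-spin t₂g⁶ eg²: CFSE = -1.2 × 99 = -119 kJ/mol.
Tetrahedral: e⁴ t₂⁴, CFSE = 4(−0.6) + 4(+0.4) = -0.8Δₜ = -0.8 × (4/9) × 99 = -35 kJ/mol.
Subtracting, OSPE = -119 − (-35) = -84 kJ/mol.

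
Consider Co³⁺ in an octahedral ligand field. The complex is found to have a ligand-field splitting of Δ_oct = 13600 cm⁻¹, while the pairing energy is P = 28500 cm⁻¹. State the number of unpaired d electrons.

Group 9 minus oxidation state +3 gives a d⁶ configuration for Co³⁺.
With Δ_oct < P the complex is high-spin.
That gives t2g^4 e_g^2.
Unpaired electrons: 4.

4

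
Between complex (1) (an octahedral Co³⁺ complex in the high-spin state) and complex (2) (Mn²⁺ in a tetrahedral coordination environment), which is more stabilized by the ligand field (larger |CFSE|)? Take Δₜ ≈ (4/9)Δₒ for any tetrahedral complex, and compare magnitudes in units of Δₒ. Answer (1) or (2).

(1): Co³⁺: group 9, so d-count = 9 − 3 = 6; t₂g⁴ eg², CFSE = -0.4Δₒ.
(2): Mn is in group 7, so Mn²⁺ is d⁵ (7 − 2 = 5); With tetrahedral geometry the complex is necessarily high-spin; e² t₂³, CFSE = 0.0Δₜ ≈ 0.00Δₒ.
So (1) has the larger |CFSE|.

(1)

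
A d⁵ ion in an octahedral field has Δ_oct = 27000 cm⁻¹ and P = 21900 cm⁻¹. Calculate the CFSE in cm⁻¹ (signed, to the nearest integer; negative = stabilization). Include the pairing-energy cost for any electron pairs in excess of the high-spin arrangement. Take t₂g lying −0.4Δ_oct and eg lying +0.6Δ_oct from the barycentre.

-10200

Δ_oct > P, so pairing is preferred: the ground state is low-spin.
Configuration: t₂g⁵ eg⁰.
Orbital CFSE = -2.0Δ_oct = -2.0 × 27000 = -54000 cm⁻¹.
Excess pairs vs high-spin: 2 − 0 = 2; pairing cost = +43800 cm⁻¹.
Net CFSE = -54000 + 43800 = -10200 cm⁻¹.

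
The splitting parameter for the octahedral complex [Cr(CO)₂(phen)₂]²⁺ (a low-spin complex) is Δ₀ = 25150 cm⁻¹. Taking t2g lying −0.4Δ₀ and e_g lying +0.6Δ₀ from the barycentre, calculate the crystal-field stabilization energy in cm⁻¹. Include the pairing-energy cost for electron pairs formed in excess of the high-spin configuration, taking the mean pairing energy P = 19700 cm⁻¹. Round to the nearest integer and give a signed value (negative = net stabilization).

Ligand charges: 2×(+0) from CO and 2×(+0) from phen sum to +0; with overall charge +2, Cr is +2.
Cr²⁺: group 6, so d-count = 6 − 2 = 4.
Configuration: t2g^4 e_g^0.
Orbital CFSE = 4(-0.4) + 0(0.6) = -1.6Δ₀ = -1.6 × 25150 = -40240 cm⁻¹.
High-spin d⁴ would be t2g^3 e_g^1 with 0 pairs; low-spin has 1, so 1 excess pair costs +1P = +19700 cm⁻¹.
Combining: -40240 + 19700 = -20540 cm⁻¹.

-20540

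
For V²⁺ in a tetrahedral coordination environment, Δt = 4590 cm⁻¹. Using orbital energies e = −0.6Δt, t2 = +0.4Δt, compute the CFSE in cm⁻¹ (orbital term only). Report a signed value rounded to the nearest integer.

-3672

Group 5 minus oxidation state +2 gives a d³ configuration for V²⁺.
Tetrahedral splitting is small, so the complex is high-spin.
Configuration: e^2 t2^1.
Orbital CFSE = 2(-0.6) + 1(0.4) = -0.8Δt = -0.8 × 4590 = -3672 cm⁻¹.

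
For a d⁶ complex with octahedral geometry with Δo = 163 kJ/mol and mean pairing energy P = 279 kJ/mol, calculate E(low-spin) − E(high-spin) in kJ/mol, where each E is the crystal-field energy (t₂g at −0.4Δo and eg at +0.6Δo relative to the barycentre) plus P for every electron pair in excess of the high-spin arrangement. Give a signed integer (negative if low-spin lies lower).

High-spin: t₂g⁴ eg², CFSE = -0.4Δo = -65 kJ/mol.
Low-spin: t₂g⁶ eg⁰, orbital CFSE = -2.4Δo = -391 kJ/mol; plus 2 excess pairs × P = +558 kJ/mol; total 167 kJ/mol.
Thus E(LS) − E(HS) = 232 kJ/mol.

232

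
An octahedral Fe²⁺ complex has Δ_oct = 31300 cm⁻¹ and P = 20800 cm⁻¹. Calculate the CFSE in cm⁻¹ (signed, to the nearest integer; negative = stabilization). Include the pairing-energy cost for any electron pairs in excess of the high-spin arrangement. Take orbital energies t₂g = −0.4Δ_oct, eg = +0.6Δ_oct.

Fe is in group 8, so Fe²⁺ is d⁶ (8 − 2 = 6).
Since Δ_oct = 31300 cm⁻¹ > P = 20800 cm⁻¹, the complex adopts the low-spin configuration.
Configuration: t₂g⁶ eg⁰.
Orbital CFSE = -2.4Δ_oct = -2.4 × 31300 = -75120 cm⁻¹.
Excess pairs vs high-spin: 3 − 1 = 2; pairing cost = +41600 cm⁻¹.
Net CFSE = -75120 + 41600 = -33520 cm⁻¹.

-33520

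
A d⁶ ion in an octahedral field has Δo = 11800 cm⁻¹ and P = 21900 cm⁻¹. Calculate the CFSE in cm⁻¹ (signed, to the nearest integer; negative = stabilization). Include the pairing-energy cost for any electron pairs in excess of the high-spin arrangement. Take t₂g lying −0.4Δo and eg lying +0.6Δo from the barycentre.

-4720

Δo < P, so pairing is avoided: the ground state is high-spin.
Filling d⁶ accordingly: t₂g⁴ eg².
Orbital CFSE = -0.4Δo = -0.4 × 11800 = -4720 cm⁻¹.
High-spin has no excess pairs, so no pairing correction applies.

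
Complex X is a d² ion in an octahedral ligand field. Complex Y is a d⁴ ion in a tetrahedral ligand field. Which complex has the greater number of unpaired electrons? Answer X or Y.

X: For octahedral d² the high- and low-spin configurations coincide; t₂g² eg⁰ → 2 unpaired.
Y: Tetrahedral fields are weak (Δₜ ≈ 4/9 Δₒ), so electrons fill high-spin; e² t₂² → 4 unpaired.
So Y has more unpaired electrons.

Y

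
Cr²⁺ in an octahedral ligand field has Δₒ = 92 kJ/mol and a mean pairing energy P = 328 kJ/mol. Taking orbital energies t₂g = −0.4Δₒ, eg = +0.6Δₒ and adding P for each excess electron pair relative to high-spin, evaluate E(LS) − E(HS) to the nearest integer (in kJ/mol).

Cr is in group 6, so Cr²⁺ is d⁴ (6 − 2 = 4).
High-spin d⁴ fills as t₂g³ eg¹ with CFSE 3(−0.4) + 1(+0.6) = -0.6Δₒ = -55 kJ/mol.
Low-spin t₂g⁴ eg⁰ gives -1.6Δₒ = -147 kJ/mol, but forming 1 extra pair costs 1P = 328 kJ/mol, so E(LS) = -147 + 328 = 181 kJ/mol.
Thus E(LS) − E(HS) = 236 kJ/mol.

236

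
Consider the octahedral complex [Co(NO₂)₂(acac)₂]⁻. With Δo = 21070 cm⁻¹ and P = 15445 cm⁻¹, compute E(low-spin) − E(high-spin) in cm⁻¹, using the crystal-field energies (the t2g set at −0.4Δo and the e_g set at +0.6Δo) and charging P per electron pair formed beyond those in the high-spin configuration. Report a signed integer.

Ligand charges: 2×(-1) from NO₂⁻ and 2×(-1) from acac⁻ sum to -4; with overall charge -1, Co is +3.
Co is in group 9, so Co³⁺ is d⁶ (9 − 3 = 6).
High-spin d⁶ fills as t2g^4 e_g^2 with CFSE 4(−0.4) + 2(+0.6) = -0.4Δo = -8428 cm⁻¹.
For low-spin the configuration is t2g^6 e_g^0: orbital energy -2.4 × 21070 = -50568 cm⁻¹, and 2 additional pairs relative to high-spin add 30890 cm⁻¹, giving -19678 cm⁻¹.
The difference is -19678 − (-8428) = -11250 cm⁻¹, so low-spin lies lower.

-11250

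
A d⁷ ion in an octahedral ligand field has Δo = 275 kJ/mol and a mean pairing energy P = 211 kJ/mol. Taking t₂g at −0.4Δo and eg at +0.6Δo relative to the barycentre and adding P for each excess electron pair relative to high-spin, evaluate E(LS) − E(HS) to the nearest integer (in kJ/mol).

-64

High-spin d⁷ fills as t₂g⁵ eg² with CFSE 5(−0.4) + 2(+0.6) = -0.8Δo = -220 kJ/mol.
Low-spin t₂g⁶ eg¹ gives -1.8Δo = -495 kJ/mol, but forming 1 extra pair costs 1P = 211 kJ/mol, so E(LS) = -495 + 211 = -284 kJ/mol.
The difference is -284 − (-220) = -64 kJ/mol, so low-spin lies lower.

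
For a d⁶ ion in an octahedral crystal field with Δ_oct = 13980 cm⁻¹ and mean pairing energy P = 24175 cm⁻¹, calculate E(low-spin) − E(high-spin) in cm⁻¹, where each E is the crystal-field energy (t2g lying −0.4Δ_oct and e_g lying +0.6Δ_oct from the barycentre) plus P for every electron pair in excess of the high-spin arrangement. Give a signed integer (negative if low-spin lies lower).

20390

High-spin d⁶ fills as t2g^4 e_g^2 with CFSE 4(−0.4) + 2(+0.6) = -0.4Δ_oct = -5592 cm⁻¹.
Low-spin: t2g^6 e_g^0, orbital CFSE = -2.4Δ_oct = -33552 cm⁻¹; plus 2 excess pairs × P = +48350 cm⁻¹; total 14798 cm⁻¹.
Thus E(LS) − E(HS) = 20390 cm⁻¹.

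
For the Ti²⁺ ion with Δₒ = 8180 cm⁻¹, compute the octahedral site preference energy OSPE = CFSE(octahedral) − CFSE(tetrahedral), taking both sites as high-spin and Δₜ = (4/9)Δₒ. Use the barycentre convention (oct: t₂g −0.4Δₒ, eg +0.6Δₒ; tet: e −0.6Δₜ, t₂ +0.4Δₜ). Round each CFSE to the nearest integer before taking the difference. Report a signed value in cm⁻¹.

Ti sits in group 4; removing 2 electrons leaves Ti²⁺ with 4 − 2 = 2 d electrons.
Octahedral high-spin t2g^2 e_g^0: CFSE = -0.8 × 8180 = -6544 cm⁻¹.
Tetrahedral: e^2 t2^0, CFSE = 2(−0.6) + 0(+0.4) = -1.2Δₜ = -1.2 × (4/9) × 8180 = -4363 cm⁻¹.
Subtracting, OSPE = -6544 − (-4363) = -2181 cm⁻¹.

-2181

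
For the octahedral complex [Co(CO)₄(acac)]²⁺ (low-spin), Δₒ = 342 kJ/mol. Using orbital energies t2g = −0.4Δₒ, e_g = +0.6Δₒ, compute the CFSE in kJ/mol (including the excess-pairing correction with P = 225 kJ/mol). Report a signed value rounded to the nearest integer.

Ligand charges: 4×(+0) from CO and 1×(-1) from acac⁻ sum to -1; with overall charge +2, Co is +3.
Co sits in group 9; removing 3 electrons leaves Co³⁺ with 9 − 3 = 6 d electrons.
The d⁶ electrons fill as t2g^6 e_g^0.
Orbital CFSE = 6(-0.4) + 0(0.6) = -2.4Δₒ = -2.4 × 342 = -821 kJ/mol.
Relative to high-spin t2g^4 e_g^2 (1 paired), the low-spin configuration has 2 additional pairs, contributing +2 × 225 = +450 kJ/mol.
Net CFSE = -821 + 450 = -371 kJ/mol.

-371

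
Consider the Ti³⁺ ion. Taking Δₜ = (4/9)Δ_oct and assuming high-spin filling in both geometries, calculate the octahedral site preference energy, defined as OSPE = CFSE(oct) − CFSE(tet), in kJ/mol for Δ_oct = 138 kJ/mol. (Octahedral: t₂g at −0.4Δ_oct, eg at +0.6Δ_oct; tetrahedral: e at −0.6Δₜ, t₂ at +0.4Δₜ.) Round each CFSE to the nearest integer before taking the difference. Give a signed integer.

Ti is in group 4, so Ti³⁺ is d¹ (4 − 3 = 1).
In an octahedral site d¹ (HS) is t₂g¹ eg⁰, giving CFSE(oct) = -0.4Δ_oct = -55 kJ/mol.
In a tetrahedral site the filling is e¹ t₂⁰: CFSE(tet) = -0.6Δₜ = -0.6 × (4/9)(138) = -37 kJ/mol.
OSPE = -55 − (-37) = -18 kJ/mol.

-18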